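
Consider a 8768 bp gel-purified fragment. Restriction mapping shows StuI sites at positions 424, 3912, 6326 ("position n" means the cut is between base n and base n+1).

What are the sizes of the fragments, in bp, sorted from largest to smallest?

Linear molecule, 3 cuts → 4 fragments:
  424 − 0 = 424 bp
  3912 − 424 = 3488 bp
  6326 − 3912 = 2414 bp
  8768 − 6326 = 2442 bp
Sorted largest to smallest: 3488, 2442, 2414, 424 bp.

3488, 2442, 2414, 424 bp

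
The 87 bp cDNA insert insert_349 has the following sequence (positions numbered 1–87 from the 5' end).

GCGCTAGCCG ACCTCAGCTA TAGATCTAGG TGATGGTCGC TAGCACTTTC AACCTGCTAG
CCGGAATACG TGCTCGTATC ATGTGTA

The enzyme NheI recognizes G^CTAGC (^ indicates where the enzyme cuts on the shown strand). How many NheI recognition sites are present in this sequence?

3

GCTAGC occurs starting at positions 3, 39, 56.
NheI cuts at 3 sites.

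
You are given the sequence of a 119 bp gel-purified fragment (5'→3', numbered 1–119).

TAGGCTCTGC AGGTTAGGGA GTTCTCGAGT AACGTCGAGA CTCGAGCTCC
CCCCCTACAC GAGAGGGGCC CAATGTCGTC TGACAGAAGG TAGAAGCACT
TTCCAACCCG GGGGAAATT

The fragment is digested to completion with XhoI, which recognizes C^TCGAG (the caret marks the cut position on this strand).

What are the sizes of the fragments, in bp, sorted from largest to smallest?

78, 24, 17 bp

XhoI sites (CTCGAG) start at positions 24, 41.
XhoI cuts after the first base of each site, so after positions 24, 41.
Linear molecule, 2 cuts → 3 fragments:
  1–24 → 24 bp
  25–41 → 17 bp
  42–119 → 78 bp
Sorted largest to smallest: 78, 24, 17 bp.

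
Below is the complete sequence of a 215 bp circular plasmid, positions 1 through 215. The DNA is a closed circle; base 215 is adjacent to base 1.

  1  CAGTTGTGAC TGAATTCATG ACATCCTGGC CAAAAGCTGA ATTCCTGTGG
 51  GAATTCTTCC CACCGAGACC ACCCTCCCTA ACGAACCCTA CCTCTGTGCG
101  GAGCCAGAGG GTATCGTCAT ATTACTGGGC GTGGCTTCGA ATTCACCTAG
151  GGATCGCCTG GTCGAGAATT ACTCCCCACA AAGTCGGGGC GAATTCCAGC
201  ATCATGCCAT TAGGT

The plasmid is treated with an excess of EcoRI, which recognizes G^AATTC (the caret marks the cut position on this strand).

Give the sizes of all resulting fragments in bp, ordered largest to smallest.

EcoRI sites (GAATTC) start at positions 12, 39, 51, 139, 191.
EcoRI cuts after the first base of each site, so after positions 12, 39, 51, 139, 191.
Circular molecule, 5 cuts → 5 fragments:
  13–39 → 27 bp
  40–51 → 12 bp
  52–139 → 88 bp
  140–191 → 52 bp
  192–215 then 1–12 → 24 + 12 = 36 bp
Sorted largest to smallest: 88, 52, 36, 27, 12 bp.

88, 52, 36, 27, 12 bp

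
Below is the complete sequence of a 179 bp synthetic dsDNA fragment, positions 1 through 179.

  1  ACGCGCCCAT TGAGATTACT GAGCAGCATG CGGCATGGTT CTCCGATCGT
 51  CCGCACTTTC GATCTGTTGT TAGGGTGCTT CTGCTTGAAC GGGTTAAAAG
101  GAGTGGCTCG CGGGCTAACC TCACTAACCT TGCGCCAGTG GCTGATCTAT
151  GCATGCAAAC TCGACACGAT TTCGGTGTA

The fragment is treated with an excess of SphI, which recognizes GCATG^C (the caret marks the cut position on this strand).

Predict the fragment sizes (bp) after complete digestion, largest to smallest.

125, 30, 24 bp

SphI sites (GCATGC) start at positions 26, 151.
SphI cuts after base 5 of each site (before the last base), so after positions 30, 155.
Linear molecule, 2 cuts → 3 fragments:
  1–30 → 30 bp
  31–155 → 125 bp
  156–179 → 24 bp
Sorted largest to smallest: 125, 30, 24 bp.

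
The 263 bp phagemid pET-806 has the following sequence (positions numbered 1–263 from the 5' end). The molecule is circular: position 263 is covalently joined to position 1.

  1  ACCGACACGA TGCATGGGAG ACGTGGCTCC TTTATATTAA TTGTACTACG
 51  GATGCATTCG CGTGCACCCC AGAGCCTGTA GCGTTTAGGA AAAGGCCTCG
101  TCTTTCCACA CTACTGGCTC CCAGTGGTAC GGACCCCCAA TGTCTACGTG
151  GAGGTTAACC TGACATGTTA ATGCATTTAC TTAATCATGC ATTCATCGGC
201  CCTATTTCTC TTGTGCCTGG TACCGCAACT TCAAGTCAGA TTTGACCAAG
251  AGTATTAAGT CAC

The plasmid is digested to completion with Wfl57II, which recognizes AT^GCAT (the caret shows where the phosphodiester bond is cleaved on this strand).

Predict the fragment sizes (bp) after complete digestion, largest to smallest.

Wfl57II sites (ATGCAT) start at positions 10, 52, 171, 187.
Wfl57II cuts after base 2 of each site, so after positions 11, 53, 172, 188.
Circular molecule, 4 cuts → 4 fragments:
  12–53 → 42 bp
  54–172 → 119 bp
  173–188 → 16 bp
  189–263 then 1–11 → 75 + 11 = 86 bp
Sorted largest to smallest: 119, 86, 42, 16 bp.

119, 86, 42, 16 bp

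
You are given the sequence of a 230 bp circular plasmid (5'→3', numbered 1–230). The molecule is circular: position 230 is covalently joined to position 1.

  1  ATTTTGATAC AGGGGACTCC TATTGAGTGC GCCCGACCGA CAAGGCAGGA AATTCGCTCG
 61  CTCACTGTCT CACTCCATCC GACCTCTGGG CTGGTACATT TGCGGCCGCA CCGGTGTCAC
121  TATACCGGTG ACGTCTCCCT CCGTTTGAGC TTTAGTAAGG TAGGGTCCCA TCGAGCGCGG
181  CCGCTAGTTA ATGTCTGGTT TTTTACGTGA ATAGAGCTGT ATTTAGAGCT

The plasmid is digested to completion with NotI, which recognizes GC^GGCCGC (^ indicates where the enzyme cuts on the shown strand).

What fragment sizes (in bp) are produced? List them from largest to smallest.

NotI sites (GCGGCCGC) start at positions 102, 177.
NotI cuts after base 2 of each site, so after positions 103, 178.
Circular molecule, 2 cuts → 2 fragments:
  104–178 → 75 bp
  179–230 then 1–103 → 52 + 103 = 155 bp
Sorted largest to smallest: 155, 75 bp.

155, 75 bp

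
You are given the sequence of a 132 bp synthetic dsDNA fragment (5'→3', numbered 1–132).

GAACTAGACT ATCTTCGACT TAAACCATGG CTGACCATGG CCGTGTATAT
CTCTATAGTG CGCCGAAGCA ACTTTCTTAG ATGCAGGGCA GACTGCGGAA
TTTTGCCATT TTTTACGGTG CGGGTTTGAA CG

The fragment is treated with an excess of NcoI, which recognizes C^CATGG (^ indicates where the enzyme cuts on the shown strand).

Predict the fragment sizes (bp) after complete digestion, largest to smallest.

NcoI sites (CCATGG) start at positions 25, 35.
NcoI cuts after the first base of each site, so after positions 25, 35.
Linear molecule, 2 cuts → 3 fragments:
  1–25 → 25 bp
  26–35 → 10 bp
  36–132 → 97 bp
Sorted largest to smallest: 97, 25, 10 bp.

97, 25, 10 bp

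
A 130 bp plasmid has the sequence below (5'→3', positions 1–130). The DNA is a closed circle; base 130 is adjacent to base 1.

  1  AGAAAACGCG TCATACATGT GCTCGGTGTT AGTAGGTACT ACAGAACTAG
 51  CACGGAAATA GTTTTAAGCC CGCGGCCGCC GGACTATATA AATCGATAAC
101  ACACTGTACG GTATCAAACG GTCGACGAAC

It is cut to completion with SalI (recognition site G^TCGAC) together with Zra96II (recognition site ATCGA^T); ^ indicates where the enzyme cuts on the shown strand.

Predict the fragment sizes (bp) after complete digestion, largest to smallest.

105, 25 bp

The SalI site (GTCGAC) starts at position 121.
SalI cuts after the first base of each site, so after position 121.
The Zra96II site (ATCGAT) starts at position 92.
Zra96II cuts after base 5 of each site (before the last base), so after position 96.
Combined cut positions: 96, 121.
Circular molecule, 2 cuts → 2 fragments:
  97–121 → 25 bp
  122–130 then 1–96 → 9 + 96 = 105 bp
Sorted largest to smallest: 105, 25 bp.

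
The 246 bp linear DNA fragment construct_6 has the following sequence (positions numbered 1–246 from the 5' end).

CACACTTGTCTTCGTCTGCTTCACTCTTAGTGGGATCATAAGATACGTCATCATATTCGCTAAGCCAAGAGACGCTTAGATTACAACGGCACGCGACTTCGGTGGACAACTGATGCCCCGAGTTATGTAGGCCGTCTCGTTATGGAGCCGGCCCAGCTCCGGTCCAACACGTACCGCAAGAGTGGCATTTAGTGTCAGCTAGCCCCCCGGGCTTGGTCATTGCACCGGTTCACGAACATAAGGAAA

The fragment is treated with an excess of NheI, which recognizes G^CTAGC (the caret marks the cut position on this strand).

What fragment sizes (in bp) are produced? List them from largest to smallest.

198, 48 bp

The NheI site (GCTAGC) starts at position 198.
NheI cuts after the first base of each site, so after position 198.
Linear molecule, 1 cut → 2 fragments:
  1–198 → 198 bp
  199–246 → 48 bp
Sorted largest to smallest: 198, 48 bp.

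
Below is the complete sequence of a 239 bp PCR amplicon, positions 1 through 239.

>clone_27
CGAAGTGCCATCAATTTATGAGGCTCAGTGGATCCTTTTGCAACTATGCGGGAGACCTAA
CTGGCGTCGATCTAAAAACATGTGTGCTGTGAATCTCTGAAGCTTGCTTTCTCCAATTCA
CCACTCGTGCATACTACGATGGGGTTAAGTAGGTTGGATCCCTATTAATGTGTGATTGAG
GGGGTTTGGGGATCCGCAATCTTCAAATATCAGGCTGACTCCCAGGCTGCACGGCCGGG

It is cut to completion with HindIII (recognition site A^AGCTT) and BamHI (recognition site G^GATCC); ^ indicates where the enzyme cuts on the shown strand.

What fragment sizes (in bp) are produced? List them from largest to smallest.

70, 56, 49, 34, 30 bp

The HindIII site (AAGCTT) starts at position 100.
HindIII cuts after the first base of each site, so after position 100.
BamHI sites (GGATCC) start at positions 30, 156, 190.
BamHI cuts after the first base of each site, so after positions 30, 156, 190.
Combined cut positions: 30, 100, 156, 190.
Linear molecule, 4 cuts → 5 fragments:
  1–30 → 30 bp
  31–100 → 70 bp
  101–156 → 56 bp
  157–190 → 34 bp
  191–239 → 49 bp
Sorted largest to smallest: 70, 56, 49, 34, 30 bp.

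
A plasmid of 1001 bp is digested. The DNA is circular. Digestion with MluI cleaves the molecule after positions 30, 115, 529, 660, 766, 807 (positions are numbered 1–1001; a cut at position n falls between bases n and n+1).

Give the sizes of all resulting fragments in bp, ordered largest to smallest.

Circular molecule, 6 cuts → 6 fragments:
  115 − 30 = 85 bp
  529 − 115 = 414 bp
  660 − 529 = 131 bp
  766 − 660 = 106 bp
  807 − 766 = 41 bp
  wrap: 1001 − 807 + 30 = 224 bp
Sorted largest to smallest: 414, 224, 131, 106, 85, 41 bp.

414, 224, 131, 106, 85, 41 bp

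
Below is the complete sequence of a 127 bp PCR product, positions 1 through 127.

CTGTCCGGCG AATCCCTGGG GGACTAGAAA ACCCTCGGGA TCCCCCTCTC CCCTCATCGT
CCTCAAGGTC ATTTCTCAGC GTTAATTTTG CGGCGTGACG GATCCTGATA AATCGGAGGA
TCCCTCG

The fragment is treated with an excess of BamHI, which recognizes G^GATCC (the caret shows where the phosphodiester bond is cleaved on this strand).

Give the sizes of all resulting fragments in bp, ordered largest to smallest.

BamHI sites (GGATCC) start at positions 38, 100, 118.
BamHI cuts after the first base of each site, so after positions 38, 100, 118.
Linear molecule, 3 cuts → 4 fragments:
  1–38 → 38 bp
  39–100 → 62 bp
  101–118 → 18 bp
  119–127 → 9 bp
Sorted largest to smallest: 62, 38, 18, 9 bp.

62, 38, 18, 9 bp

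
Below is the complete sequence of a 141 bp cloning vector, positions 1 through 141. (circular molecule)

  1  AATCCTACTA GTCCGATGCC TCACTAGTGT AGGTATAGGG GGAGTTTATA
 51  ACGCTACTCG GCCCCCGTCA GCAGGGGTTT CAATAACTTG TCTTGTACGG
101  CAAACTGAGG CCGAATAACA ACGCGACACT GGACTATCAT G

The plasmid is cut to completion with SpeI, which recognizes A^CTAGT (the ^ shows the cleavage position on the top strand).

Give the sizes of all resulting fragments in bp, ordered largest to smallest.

125, 16 bp

SpeI sites (ACTAGT) start at positions 7, 23.
SpeI cuts after the first base of each site, so after positions 7, 23.
Circular molecule, 2 cuts → 2 fragments:
  8–23 → 16 bp
  24–141 then 1–7 → 118 + 7 = 125 bp
Sorted largest to smallest: 125, 16 bp.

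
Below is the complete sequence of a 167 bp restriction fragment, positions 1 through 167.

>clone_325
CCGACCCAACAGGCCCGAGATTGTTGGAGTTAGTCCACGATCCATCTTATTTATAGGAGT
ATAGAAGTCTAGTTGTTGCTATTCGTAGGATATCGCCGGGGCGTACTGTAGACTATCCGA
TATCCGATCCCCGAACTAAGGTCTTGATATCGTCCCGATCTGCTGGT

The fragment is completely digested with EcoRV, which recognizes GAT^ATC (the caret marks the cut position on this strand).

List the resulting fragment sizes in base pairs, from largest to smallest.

91, 30, 27, 19 bp

EcoRV sites (GATATC) start at positions 89, 119, 146.
EcoRV cuts after base 3 of each site, so after positions 91, 121, 148.
Linear molecule, 3 cuts → 4 fragments:
  1–91 → 91 bp
  92–121 → 30 bp
  122–148 → 27 bp
  149–167 → 19 bp
Sorted largest to smallest: 91, 30, 27, 19 bp.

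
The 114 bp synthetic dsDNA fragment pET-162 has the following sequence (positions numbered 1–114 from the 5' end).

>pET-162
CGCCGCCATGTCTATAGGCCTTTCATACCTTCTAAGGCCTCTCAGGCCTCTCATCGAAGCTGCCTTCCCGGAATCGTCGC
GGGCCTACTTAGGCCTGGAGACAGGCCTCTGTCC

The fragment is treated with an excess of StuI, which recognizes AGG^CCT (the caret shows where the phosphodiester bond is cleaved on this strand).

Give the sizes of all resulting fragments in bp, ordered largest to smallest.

47, 19, 18, 12, 9, 9 bp

StuI sites (AGGCCT) start at positions 16, 35, 44, 91, 103.
StuI cuts after base 3 of each site, so after positions 18, 37, 46, 93, 105.
Linear molecule, 5 cuts → 6 fragments:
  1–18 → 18 bp
  19–37 → 19 bp
  38–46 → 9 bp
  47–93 → 47 bp
  94–105 → 12 bp
  106–114 → 9 bp
Sorted largest to smallest: 47, 19, 18, 12, 9, 9 bp.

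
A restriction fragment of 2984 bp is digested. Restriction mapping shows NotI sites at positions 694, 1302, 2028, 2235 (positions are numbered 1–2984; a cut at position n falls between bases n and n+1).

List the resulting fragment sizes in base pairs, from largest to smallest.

749, 726, 694, 608, 207 bp

Linear molecule, 4 cuts → 5 fragments:
  694 − 0 = 694 bp
  1302 − 694 = 608 bp
  2028 − 1302 = 726 bp
  2235 − 2028 = 207 bp
  2984 − 2235 = 749 bp
Sorted largest to smallest: 749, 726, 694, 608, 207 bp.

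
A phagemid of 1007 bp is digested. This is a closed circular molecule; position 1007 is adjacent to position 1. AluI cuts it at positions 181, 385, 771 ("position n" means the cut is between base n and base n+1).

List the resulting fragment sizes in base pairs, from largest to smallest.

417, 386, 204 bp

Circular molecule, 3 cuts → 3 fragments:
  385 − 181 = 204 bp
  771 − 385 = 386 bp
  wrap: 1007 − 771 + 181 = 417 bp
Sorted largest to smallest: 417, 386, 204 bp.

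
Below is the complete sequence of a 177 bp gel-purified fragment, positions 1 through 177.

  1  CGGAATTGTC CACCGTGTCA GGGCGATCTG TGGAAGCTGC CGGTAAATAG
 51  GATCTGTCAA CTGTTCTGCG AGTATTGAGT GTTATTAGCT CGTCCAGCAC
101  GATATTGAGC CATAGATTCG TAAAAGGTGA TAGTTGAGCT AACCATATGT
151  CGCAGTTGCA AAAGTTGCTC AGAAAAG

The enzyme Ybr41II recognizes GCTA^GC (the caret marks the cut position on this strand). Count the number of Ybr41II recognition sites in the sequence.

0

No occurrence of GCTAGC is present in the sequence.
Ybr41II does not cut: 0 sites.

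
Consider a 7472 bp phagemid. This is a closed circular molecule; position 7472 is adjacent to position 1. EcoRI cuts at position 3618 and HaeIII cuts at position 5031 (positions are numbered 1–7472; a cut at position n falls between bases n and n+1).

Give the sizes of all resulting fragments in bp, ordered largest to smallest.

Combined cut positions (sorted): 3618, 5031.
Circular molecule, 2 cuts → 2 fragments:
  5031 − 3618 = 1413 bp
  wrap: 7472 − 5031 + 3618 = 6059 bp
Sorted largest to smallest: 6059, 1413 bp.

6059, 1413 bp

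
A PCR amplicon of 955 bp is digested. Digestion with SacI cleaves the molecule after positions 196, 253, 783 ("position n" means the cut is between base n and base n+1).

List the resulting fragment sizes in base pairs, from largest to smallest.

530, 196, 172, 57 bp

Linear molecule, 3 cuts → 4 fragments:
  196 − 0 = 196 bp
  253 − 196 = 57 bp
  783 − 253 = 530 bp
  955 − 783 = 172 bp
Sorted largest to smallest: 530, 196, 172, 57 bp.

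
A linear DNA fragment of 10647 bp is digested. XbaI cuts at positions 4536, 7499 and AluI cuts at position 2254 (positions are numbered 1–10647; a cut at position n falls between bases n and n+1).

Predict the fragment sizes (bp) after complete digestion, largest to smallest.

Combined cut positions (sorted): 2254, 4536, 7499.
Linear molecule, 3 cuts → 4 fragments:
  2254 − 0 = 2254 bp
  4536 − 2254 = 2282 bp
  7499 − 4536 = 2963 bp
  10647 − 7499 = 3148 bp
Sorted largest to smallest: 3148, 2963, 2282, 2254 bp.

3148, 2963, 2282, 2254 bp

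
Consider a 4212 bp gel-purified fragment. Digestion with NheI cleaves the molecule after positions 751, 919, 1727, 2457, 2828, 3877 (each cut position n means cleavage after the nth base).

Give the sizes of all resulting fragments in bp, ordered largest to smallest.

Linear molecule, 6 cuts → 7 fragments:
  751 − 0 = 751 bp
  919 − 751 = 168 bp
  1727 − 919 = 808 bp
  2457 − 1727 = 730 bp
  2828 − 2457 = 371 bp
  3877 − 2828 = 1049 bp
  4212 − 3877 = 335 bp
Sorted largest to smallest: 1049, 808, 751, 730, 371, 335, 168 bp.

1049, 808, 751, 730, 371, 335, 168 bp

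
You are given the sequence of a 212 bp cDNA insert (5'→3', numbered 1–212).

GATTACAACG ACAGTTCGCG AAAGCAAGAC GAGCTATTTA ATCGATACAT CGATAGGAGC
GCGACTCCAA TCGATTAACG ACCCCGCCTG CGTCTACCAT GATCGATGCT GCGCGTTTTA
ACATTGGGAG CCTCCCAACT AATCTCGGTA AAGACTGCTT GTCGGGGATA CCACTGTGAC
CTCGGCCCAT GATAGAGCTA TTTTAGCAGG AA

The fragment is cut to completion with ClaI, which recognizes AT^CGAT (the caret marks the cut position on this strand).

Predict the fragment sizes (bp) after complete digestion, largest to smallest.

ClaI sites (ATCGAT) start at positions 41, 49, 70, 102.
ClaI cuts after base 2 of each site, so after positions 42, 50, 71, 103.
Linear molecule, 4 cuts → 5 fragments:
  1–42 → 42 bp
  43–50 → 8 bp
  51–71 → 21 bp
  72–103 → 32 bp
  104–212 → 109 bp
Sorted largest to smallest: 109, 42, 32, 21, 8 bp.

109, 42, 32, 21, 8 bp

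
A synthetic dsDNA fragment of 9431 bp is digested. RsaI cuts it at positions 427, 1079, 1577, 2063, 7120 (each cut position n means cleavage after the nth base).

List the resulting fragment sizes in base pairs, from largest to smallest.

5057, 2311, 652, 498, 486, 427 bp

Linear molecule, 5 cuts → 6 fragments:
  427 − 0 = 427 bp
  1079 − 427 = 652 bp
  1577 − 1079 = 498 bp
  2063 − 1577 = 486 bp
  7120 − 2063 = 5057 bp
  9431 − 7120 = 2311 bp
Sorted largest to smallest: 5057, 2311, 652, 498, 486, 427 bp.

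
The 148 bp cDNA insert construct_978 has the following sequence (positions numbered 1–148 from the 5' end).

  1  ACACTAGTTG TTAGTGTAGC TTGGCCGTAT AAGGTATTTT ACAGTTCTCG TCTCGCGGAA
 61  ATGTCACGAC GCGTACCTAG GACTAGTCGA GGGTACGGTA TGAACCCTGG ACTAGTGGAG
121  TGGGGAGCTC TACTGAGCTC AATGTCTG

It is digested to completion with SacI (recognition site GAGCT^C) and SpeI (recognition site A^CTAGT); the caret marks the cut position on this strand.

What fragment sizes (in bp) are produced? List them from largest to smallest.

SacI sites (GAGCTC) start at positions 125, 135.
SacI cuts after base 5 of each site (before the last base), so after positions 129, 139.
SpeI sites (ACTAGT) start at positions 3, 82, 111.
SpeI cuts after the first base of each site, so after positions 3, 82, 111.
Combined cut positions: 3, 82, 111, 129, 139.
Linear molecule, 5 cuts → 6 fragments:
  1–3 → 3 bp
  4–82 → 79 bp
  83–111 → 29 bp
  112–129 → 18 bp
  130–139 → 10 bp
  140–148 → 9 bp
Sorted largest to smallest: 79, 29, 18, 10, 9, 3 bp.

79, 29, 18, 10, 9, 3 bp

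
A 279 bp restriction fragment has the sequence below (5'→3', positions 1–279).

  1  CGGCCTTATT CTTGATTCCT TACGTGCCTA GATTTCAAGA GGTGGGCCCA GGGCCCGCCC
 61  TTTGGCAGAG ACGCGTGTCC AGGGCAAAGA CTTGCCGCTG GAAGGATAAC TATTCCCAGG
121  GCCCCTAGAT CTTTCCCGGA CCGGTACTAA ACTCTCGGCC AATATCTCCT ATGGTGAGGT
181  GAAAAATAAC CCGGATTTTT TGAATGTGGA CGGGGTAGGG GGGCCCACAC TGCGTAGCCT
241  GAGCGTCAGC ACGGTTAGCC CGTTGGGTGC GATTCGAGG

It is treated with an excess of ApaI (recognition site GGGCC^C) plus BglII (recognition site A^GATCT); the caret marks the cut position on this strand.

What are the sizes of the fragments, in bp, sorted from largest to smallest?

ApaI sites (GGGCCC) start at positions 44, 51, 119, 221.
ApaI cuts after base 5 of each site (before the last base), so after positions 48, 55, 123, 225.
The BglII site (AGATCT) starts at position 127.
BglII cuts after the first base of each site, so after position 127.
Combined cut positions: 48, 55, 123, 127, 225.
Linear molecule, 5 cuts → 6 fragments:
  1–48 → 48 bp
  49–55 → 7 bp
  56–123 → 68 bp
  124–127 → 4 bp
  128–225 → 98 bp
  226–279 → 54 bp
Sorted largest to smallest: 98, 68, 54, 48, 7, 4 bp.

98, 68, 54, 48, 7, 4 bp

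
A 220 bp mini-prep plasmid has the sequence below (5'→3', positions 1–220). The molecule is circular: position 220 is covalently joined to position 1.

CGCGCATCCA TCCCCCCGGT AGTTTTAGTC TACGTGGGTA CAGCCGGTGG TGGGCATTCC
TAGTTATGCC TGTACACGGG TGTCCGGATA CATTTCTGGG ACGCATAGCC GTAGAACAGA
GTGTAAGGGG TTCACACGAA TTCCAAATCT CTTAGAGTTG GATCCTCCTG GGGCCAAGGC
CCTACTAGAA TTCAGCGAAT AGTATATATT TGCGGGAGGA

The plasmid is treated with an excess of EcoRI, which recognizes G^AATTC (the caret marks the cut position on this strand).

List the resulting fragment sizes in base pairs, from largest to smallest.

EcoRI sites (GAATTC) start at positions 138, 188.
EcoRI cuts after the first base of each site, so after positions 138, 188.
Circular molecule, 2 cuts → 2 fragments:
  139–188 → 50 bp
  189–220 then 1–138 → 32 + 138 = 170 bp
Sorted largest to smallest: 170, 50 bp.

170, 50 bp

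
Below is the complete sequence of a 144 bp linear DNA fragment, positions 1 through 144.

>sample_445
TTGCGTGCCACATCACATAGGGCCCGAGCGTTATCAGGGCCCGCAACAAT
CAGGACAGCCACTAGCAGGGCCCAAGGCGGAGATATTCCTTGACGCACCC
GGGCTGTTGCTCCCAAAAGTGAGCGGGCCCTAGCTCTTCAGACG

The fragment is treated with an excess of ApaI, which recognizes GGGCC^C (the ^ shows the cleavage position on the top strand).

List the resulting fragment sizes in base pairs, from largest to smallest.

57, 31, 24, 17, 15 bp

ApaI sites (GGGCCC) start at positions 20, 37, 68, 125.
ApaI cuts after base 5 of each site (before the last base), so after positions 24, 41, 72, 129.
Linear molecule, 4 cuts → 5 fragments:
  1–24 → 24 bp
  25–41 → 17 bp
  42–72 → 31 bp
  73–129 → 57 bp
  130–144 → 15 bp
Sorted largest to smallest: 57, 31, 24, 17, 15 bp.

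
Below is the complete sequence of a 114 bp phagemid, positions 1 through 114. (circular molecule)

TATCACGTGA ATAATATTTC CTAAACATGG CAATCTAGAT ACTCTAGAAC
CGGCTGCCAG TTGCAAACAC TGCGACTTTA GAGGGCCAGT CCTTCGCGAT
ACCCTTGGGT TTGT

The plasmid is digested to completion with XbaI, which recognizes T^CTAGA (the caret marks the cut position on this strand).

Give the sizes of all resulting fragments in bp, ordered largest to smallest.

105, 9 bp

XbaI sites (TCTAGA) start at positions 34, 43.
XbaI cuts after the first base of each site, so after positions 34, 43.
Circular molecule, 2 cuts → 2 fragments:
  35–43 → 9 bp
  44–114 then 1–34 → 71 + 34 = 105 bp
Sorted largest to smallest: 105, 9 bp.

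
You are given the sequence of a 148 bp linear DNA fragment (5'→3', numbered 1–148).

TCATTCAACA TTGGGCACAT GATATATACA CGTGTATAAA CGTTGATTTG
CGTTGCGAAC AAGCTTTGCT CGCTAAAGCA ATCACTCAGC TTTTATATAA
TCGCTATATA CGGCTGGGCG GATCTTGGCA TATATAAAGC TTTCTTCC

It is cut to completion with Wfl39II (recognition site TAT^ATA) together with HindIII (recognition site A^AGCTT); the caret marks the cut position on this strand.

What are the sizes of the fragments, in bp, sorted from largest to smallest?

Wfl39II sites (TATATA) start at positions 23, 94, 105, 131.
Wfl39II cuts after base 3 of each site, so after positions 25, 96, 107, 133.
HindIII sites (AAGCTT) start at positions 61, 137.
HindIII cuts after the first base of each site, so after positions 61, 137.
Combined cut positions: 25, 61, 96, 107, 133, 137.
Linear molecule, 6 cuts → 7 fragments:
  1–25 → 25 bp
  26–61 → 36 bp
  62–96 → 35 bp
  97–107 → 11 bp
  108–133 → 26 bp
  134–137 → 4 bp
  138–148 → 11 bp
Sorted largest to smallest: 36, 35, 26, 25, 11, 11, 4 bp.

36, 35, 26, 25, 11, 11, 4 bp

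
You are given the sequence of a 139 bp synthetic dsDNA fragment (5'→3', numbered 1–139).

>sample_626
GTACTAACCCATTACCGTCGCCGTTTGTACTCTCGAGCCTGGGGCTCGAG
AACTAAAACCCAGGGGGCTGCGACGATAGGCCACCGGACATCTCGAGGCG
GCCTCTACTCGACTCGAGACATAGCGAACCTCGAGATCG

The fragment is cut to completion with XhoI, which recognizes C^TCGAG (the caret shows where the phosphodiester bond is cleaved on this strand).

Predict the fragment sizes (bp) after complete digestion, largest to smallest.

47, 32, 21, 17, 13, 9 bp

XhoI sites (CTCGAG) start at positions 32, 45, 92, 113, 130.
XhoI cuts after the first base of each site, so after positions 32, 45, 92, 113, 130.
Linear molecule, 5 cuts → 6 fragments:
  1–32 → 32 bp
  33–45 → 13 bp
  46–92 → 47 bp
  93–113 → 21 bp
  114–130 → 17 bp
  131–139 → 9 bp
Sorted largest to smallest: 47, 32, 21, 17, 13, 9 bp.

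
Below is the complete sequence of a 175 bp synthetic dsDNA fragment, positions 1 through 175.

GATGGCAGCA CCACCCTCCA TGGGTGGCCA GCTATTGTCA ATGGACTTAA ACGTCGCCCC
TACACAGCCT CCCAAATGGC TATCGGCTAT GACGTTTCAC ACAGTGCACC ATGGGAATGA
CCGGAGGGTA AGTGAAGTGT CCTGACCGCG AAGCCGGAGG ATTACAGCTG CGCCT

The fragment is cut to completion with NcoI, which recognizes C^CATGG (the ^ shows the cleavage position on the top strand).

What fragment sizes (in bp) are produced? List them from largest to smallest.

91, 66, 18 bp

NcoI sites (CCATGG) start at positions 18, 109.
NcoI cuts after the first base of each site, so after positions 18, 109.
Linear molecule, 2 cuts → 3 fragments:
  1–18 → 18 bp
  19–109 → 91 bp
  110–175 → 66 bp
Sorted largest to smallest: 91, 66, 18 bp.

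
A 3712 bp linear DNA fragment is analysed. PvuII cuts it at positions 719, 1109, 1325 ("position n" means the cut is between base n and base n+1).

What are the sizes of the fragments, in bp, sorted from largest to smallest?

Linear molecule, 3 cuts → 4 fragments:
  719 − 0 = 719 bp
  1109 − 719 = 390 bp
  1325 − 1109 = 216 bp
  3712 − 1325 = 2387 bp
Sorted largest to smallest: 2387, 719, 390, 216 bp.

2387, 719, 390, 216 bp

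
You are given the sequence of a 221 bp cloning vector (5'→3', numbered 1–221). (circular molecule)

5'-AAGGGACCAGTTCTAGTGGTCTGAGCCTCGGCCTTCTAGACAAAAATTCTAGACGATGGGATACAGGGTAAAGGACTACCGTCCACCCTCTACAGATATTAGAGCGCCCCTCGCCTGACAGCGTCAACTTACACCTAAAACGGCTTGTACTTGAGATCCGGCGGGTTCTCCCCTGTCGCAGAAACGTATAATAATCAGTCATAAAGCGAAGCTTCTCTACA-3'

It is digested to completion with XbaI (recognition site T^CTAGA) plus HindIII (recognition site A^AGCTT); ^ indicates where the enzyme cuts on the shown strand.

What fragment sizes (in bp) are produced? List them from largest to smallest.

XbaI sites (TCTAGA) start at positions 35, 48.
XbaI cuts after the first base of each site, so after positions 35, 48.
The HindIII site (AAGCTT) starts at position 209.
HindIII cuts after the first base of each site, so after position 209.
Combined cut positions: 35, 48, 209.
Circular molecule, 3 cuts → 3 fragments:
  36–48 → 13 bp
  49–209 → 161 bp
  210–221 then 1–35 → 12 + 35 = 47 bp
Sorted largest to smallest: 161, 47, 13 bp.

161, 47, 13 bp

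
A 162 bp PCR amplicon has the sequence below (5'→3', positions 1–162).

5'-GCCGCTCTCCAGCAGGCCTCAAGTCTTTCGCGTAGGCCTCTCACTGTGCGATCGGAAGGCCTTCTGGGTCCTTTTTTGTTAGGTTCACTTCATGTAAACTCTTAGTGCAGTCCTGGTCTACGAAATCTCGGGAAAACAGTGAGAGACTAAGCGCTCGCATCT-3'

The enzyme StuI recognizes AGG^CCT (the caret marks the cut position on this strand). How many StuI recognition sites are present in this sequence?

3

AGGCCT occurs starting at positions 14, 34, 57.
StuI cuts at 3 sites.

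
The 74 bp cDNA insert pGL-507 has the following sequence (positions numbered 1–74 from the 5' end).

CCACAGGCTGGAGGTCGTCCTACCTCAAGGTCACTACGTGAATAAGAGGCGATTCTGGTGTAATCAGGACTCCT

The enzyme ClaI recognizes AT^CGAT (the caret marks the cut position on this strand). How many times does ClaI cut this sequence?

No occurrence of ATCGAT is present in the sequence.
ClaI does not cut: 0 sites.

0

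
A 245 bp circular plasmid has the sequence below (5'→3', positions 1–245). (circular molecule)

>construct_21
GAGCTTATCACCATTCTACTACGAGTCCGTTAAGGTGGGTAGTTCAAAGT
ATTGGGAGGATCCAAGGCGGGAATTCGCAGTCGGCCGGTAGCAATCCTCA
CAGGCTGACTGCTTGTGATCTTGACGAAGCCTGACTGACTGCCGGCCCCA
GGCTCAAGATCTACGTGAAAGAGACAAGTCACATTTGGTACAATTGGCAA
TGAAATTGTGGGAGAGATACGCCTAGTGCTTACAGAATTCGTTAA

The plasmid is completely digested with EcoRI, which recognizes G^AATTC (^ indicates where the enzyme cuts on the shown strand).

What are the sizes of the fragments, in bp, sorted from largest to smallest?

164, 81 bp

EcoRI sites (GAATTC) start at positions 71, 235.
EcoRI cuts after the first base of each site, so after positions 71, 235.
Circular molecule, 2 cuts → 2 fragments:
  72–235 → 164 bp
  236–245 then 1–71 → 10 + 71 = 81 bp
Sorted largest to smallest: 164, 81 bp.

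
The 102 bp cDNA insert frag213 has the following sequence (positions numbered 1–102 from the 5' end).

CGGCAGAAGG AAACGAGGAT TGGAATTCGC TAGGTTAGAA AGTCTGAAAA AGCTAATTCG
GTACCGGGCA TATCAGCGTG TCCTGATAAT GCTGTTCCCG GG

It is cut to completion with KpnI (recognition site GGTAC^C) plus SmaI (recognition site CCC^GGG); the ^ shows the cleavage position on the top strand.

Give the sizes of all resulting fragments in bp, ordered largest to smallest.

64, 35, 3 bp

The KpnI site (GGTACC) starts at position 60.
KpnI cuts after base 5 of each site (before the last base), so after position 64.
The SmaI site (CCCGGG) starts at position 97.
SmaI cuts after base 3 of each site, so after position 99.
Combined cut positions: 64, 99.
Linear molecule, 2 cuts → 3 fragments:
  1–64 → 64 bp
  65–99 → 35 bp
  100–102 → 3 bp
Sorted largest to smallest: 64, 35, 3 bp.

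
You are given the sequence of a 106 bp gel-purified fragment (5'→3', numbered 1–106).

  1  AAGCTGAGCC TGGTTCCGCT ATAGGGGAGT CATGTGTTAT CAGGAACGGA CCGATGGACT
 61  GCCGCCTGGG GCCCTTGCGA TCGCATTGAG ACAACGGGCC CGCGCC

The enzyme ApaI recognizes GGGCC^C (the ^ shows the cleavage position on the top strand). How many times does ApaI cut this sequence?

2

GGGCCC occurs starting at positions 69, 96.
ApaI cuts at 2 sites.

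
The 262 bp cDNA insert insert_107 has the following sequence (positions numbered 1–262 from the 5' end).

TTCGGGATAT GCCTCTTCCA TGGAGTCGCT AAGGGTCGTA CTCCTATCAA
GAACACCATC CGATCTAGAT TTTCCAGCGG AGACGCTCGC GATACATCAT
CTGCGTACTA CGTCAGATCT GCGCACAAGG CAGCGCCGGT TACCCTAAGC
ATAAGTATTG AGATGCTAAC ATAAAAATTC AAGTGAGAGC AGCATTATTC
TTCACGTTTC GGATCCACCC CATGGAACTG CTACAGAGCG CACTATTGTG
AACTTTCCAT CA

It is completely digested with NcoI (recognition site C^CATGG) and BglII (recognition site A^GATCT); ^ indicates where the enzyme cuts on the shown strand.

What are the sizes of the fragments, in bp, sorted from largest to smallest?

105, 97, 42, 18 bp

NcoI sites (CCATGG) start at positions 18, 220.
NcoI cuts after the first base of each site, so after positions 18, 220.
The BglII site (AGATCT) starts at position 115.
BglII cuts after the first base of each site, so after position 115.
Combined cut positions: 18, 115, 220.
Linear molecule, 3 cuts → 4 fragments:
  1–18 → 18 bp
  19–115 → 97 bp
  116–220 → 105 bp
  221–262 → 42 bp
Sorted largest to smallest: 105, 97, 42, 18 bp.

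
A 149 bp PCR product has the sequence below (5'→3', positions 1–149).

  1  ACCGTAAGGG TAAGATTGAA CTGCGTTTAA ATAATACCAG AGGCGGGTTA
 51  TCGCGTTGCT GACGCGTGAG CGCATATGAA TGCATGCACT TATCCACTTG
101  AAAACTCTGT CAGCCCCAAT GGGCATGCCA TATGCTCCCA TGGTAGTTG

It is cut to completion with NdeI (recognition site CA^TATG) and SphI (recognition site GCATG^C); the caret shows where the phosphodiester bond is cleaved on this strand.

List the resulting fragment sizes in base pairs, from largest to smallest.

NdeI sites (CATATG) start at positions 73, 129.
NdeI cuts after base 2 of each site, so after positions 74, 130.
SphI sites (GCATGC) start at positions 82, 123.
SphI cuts after base 5 of each site (before the last base), so after positions 86, 127.
Combined cut positions: 74, 86, 127, 130.
Linear molecule, 4 cuts → 5 fragments:
  1–74 → 74 bp
  75–86 → 12 bp
  87–127 → 41 bp
  128–130 → 3 bp
  131–149 → 19 bp
Sorted largest to smallest: 74, 41, 19, 12, 3 bp.

74, 41, 19, 12, 3 bp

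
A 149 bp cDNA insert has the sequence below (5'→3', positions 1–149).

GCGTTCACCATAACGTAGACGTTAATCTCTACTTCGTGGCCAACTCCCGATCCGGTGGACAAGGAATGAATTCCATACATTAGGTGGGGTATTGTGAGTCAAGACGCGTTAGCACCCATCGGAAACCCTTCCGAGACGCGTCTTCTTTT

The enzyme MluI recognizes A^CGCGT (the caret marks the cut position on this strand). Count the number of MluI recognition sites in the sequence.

ACGCGT occurs starting at positions 104, 136.
MluI cuts at 2 sites.

2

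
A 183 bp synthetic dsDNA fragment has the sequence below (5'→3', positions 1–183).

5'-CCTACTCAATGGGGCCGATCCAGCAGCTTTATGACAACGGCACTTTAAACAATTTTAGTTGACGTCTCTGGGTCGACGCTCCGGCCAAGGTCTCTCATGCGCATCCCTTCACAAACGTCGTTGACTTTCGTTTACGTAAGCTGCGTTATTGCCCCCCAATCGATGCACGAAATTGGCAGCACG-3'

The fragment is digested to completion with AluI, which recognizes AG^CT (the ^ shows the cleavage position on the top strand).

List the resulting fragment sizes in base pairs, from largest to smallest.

AluI sites (AGCT) start at positions 25, 139.
AluI cuts after base 2 of each site, so after positions 26, 140.
Linear molecule, 2 cuts → 3 fragments:
  1–26 → 26 bp
  27–140 → 114 bp
  141–183 → 43 bp
Sorted largest to smallest: 114, 43, 26 bp.

114, 43, 26 bp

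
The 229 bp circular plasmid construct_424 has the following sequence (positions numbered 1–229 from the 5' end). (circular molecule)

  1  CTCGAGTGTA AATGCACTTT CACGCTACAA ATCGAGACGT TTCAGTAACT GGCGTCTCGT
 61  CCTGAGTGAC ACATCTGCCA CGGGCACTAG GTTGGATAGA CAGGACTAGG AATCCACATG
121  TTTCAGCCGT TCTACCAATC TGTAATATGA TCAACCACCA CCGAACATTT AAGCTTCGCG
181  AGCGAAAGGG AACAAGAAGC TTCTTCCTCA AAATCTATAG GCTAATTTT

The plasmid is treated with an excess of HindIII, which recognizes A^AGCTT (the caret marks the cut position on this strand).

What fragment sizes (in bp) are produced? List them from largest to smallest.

HindIII sites (AAGCTT) start at positions 171, 197.
HindIII cuts after the first base of each site, so after positions 171, 197.
Circular molecule, 2 cuts → 2 fragments:
  172–197 → 26 bp
  198–229 then 1–171 → 32 + 171 = 203 bp
Sorted largest to smallest: 203, 26 bp.

203, 26 bp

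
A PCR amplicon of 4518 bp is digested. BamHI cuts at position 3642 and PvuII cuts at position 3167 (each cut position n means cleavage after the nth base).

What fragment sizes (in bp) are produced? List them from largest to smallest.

Combined cut positions (sorted): 3167, 3642.
Linear molecule, 2 cuts → 3 fragments:
  3167 − 0 = 3167 bp
  3642 − 3167 = 475 bp
  4518 − 3642 = 876 bp
Sorted largest to smallest: 3167, 876, 475 bp.

3167, 876, 475 bp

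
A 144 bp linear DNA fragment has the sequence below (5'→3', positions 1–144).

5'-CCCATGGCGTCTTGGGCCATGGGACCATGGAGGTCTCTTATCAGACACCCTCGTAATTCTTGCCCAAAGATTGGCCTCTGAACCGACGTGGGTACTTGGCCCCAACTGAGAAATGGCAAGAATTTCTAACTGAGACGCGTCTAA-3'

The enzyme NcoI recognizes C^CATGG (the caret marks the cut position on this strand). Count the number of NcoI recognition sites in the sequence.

CCATGG occurs starting at positions 2, 17, 25.
NcoI cuts at 3 sites.

3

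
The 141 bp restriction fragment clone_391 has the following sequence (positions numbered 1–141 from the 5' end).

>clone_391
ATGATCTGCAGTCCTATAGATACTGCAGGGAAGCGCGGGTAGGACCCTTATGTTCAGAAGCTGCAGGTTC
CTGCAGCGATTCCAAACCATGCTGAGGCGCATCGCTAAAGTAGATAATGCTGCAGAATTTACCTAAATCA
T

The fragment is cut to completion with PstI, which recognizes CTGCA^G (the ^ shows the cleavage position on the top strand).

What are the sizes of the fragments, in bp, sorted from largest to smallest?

PstI sites (CTGCAG) start at positions 6, 23, 61, 71, 120.
PstI cuts after base 5 of each site (before the last base), so after positions 10, 27, 65, 75, 124.
Linear molecule, 5 cuts → 6 fragments:
  1–10 → 10 bp
  11–27 → 17 bp
  28–65 → 38 bp
  66–75 → 10 bp
  76–124 → 49 bp
  125–141 → 17 bp
Sorted largest to smallest: 49, 38, 17, 17, 10, 10 bp.

49, 38, 17, 17, 10, 10 bp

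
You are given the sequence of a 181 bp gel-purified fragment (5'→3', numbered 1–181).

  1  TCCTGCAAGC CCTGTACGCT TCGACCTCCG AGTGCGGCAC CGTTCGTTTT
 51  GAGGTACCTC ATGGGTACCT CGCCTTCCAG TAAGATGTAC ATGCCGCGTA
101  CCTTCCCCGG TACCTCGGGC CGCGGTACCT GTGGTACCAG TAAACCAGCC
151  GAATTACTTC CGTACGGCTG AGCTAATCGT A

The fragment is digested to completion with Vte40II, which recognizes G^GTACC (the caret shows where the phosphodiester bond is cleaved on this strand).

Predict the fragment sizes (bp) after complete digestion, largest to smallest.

53, 48, 45, 15, 11, 9 bp

Vte40II sites (GGTACC) start at positions 53, 64, 109, 124, 133.
Vte40II cuts after the first base of each site, so after positions 53, 64, 109, 124, 133.
Linear molecule, 5 cuts → 6 fragments:
  1–53 → 53 bp
  54–64 → 11 bp
  65–109 → 45 bp
  110–124 → 15 bp
  125–133 → 9 bp
  134–181 → 48 bp
Sorted largest to smallest: 53, 48, 45, 15, 11, 9 bp.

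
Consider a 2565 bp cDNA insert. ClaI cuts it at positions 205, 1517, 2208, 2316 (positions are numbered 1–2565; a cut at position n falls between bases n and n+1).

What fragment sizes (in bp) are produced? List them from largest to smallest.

Linear molecule, 4 cuts → 5 fragments:
  205 − 0 = 205 bp
  1517 − 205 = 1312 bp
  2208 − 1517 = 691 bp
  2316 − 2208 = 108 bp
  2565 − 2316 = 249 bp
Sorted largest to smallest: 1312, 691, 249, 205, 108 bp.

1312, 691, 249, 205, 108 bp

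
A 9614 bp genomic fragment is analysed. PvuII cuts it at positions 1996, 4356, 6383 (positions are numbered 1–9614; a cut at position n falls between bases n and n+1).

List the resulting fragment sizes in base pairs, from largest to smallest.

3231, 2360, 2027, 1996 bp

Linear molecule, 3 cuts → 4 fragments:
  1996 − 0 = 1996 bp
  4356 − 1996 = 2360 bp
  6383 − 4356 = 2027 bp
  9614 − 6383 = 3231 bp
Sorted largest to smallest: 3231, 2360, 2027, 1996 bp.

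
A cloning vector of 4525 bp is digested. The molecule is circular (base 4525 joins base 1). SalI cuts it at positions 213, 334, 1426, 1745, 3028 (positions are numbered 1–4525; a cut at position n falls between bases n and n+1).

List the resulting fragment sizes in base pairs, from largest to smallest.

Circular molecule, 5 cuts → 5 fragments:
  334 − 213 = 121 bp
  1426 − 334 = 1092 bp
  1745 − 1426 = 319 bp
  3028 − 1745 = 1283 bp
  wrap: 4525 − 3028 + 213 = 1710 bp
Sorted largest to smallest: 1710, 1283, 1092, 319, 121 bp.

1710, 1283, 1092, 319, 121 bp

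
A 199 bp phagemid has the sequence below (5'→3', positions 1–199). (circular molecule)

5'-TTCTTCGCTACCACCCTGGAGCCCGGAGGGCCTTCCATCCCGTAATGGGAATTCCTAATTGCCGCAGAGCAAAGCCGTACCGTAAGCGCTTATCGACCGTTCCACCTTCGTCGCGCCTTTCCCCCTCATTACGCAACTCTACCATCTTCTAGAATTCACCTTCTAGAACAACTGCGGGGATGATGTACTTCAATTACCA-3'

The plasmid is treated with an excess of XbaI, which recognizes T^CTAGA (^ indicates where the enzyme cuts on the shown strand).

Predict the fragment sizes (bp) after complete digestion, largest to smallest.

XbaI sites (TCTAGA) start at positions 148, 162.
XbaI cuts after the first base of each site, so after positions 148, 162.
Circular molecule, 2 cuts → 2 fragments:
  149–162 → 14 bp
  163–199 then 1–148 → 37 + 148 = 185 bp
Sorted largest to smallest: 185, 14 bp.

185, 14 bp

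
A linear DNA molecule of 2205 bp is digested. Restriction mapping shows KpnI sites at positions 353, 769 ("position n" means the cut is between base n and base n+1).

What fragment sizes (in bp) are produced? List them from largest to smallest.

1436, 416, 353 bp

Linear molecule, 2 cuts → 3 fragments:
  353 − 0 = 353 bp
  769 − 353 = 416 bp
  2205 − 769 = 1436 bp
Sorted largest to smallest: 1436, 416, 353 bp.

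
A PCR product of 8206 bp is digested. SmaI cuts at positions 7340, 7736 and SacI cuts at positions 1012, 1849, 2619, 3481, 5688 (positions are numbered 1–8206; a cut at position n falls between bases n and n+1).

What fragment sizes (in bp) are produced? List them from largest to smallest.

2207, 1652, 1012, 862, 837, 770, 470, 396 bp

Combined cut positions (sorted): 1012, 1849, 2619, 3481, 5688, 7340, 7736.
Linear molecule, 7 cuts → 8 fragments:
  1012 − 0 = 1012 bp
  1849 − 1012 = 837 bp
  2619 − 1849 = 770 bp
  3481 − 2619 = 862 bp
  5688 − 3481 = 2207 bp
  7340 − 5688 = 1652 bp
  7736 − 7340 = 396 bp
  8206 − 7736 = 470 bp
Sorted largest to smallest: 2207, 1652, 1012, 862, 837, 770, 470, 396 bp.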